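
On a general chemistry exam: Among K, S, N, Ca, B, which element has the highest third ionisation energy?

Ca

After 2 electrons have been removed, what remains? K²⁺ is already 1 electron into the core; S²⁺ still has 4 valence electrons; N²⁺ still has 3 valence electrons; Ca²⁺ is the bare [Ar] core; B²⁺ still has 1 valence electron.
Usually core removal costs more than valence removal, but here the competition is close: a tightly held n=2 valence electron can cost more to remove than an n=3 core electron, so the actual values have to decide it.
Valence configurations: S²⁺ [Ne]3s²3p², N²⁺ [He]2s²2p¹, B²⁺ [He]2s¹.
Tabulated IE_3 (kJ/mol): K 4420, S 3357, N 4578, Ca 4912, B 3660.
So the third ionization energies run S < B < K < N < Ca.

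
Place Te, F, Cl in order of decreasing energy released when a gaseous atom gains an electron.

Cl, F, Te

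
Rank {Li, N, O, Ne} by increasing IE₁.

Li < O < N < Ne

Across a period the outer electron is held more tightly (higher IE₁); down a group it sits in a higher shell, more shielded, and comes off more easily.
All lie in period 2; the across-period trend (first ionization energy increases left to right) applies, with the exception below.
Note the exception: N has a higher first ionization energy than O, contrary to the simple trend — pairing an electron in O's 2p⁴ costs repulsion energy, so O ionizes more easily than half-filled N (2p³).
For reference (kJ/mol): Li 520, N 1402, O 1314, Ne 2081.
So from lowest to highest: Li < O < N < Ne.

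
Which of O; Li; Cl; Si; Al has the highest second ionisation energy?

Li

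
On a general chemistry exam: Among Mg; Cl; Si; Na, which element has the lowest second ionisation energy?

After 1 electron has been removed, what remains? Mg⁺ still has 1 valence electron; Cl⁺ still has 6 valence electrons; Si⁺ still has 3 valence electrons; Na⁺ is the bare [Ne] core.
Breaking into a closed-shell core is much more expensive than removing a leftover valence electron — Na has the largest IE_2 here.
Valence configurations: Mg⁺ [Ne]3s¹, Cl⁺ [Ne]3s²3p⁴, Si⁺ [Ne]3s²3p¹.
Tabulated IE_2 (kJ/mol): Mg 1451, Cl 2298, Si 1577, Na 4562.
Overall IE_2 order: Mg < Si < Cl < Na.

Mg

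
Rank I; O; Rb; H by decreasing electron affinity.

I > O > H > Rb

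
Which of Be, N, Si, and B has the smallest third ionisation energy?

Si

The third ionization energy removes an electron from the +2 ion. For each element: Be²⁺ is the bare [He] core; N²⁺ still has 3 valence electrons; Si²⁺ still has 2 valence electrons; B²⁺ still has 1 valence electron.
Pulling an electron out of a noble-gas core costs far more than removing a remaining valence electron, so Be sits at the high end of IE_3.
Valence configurations: N²⁺ [He]2s²2p¹, Si²⁺ [Ne]3s², B²⁺ [He]2s¹.
Approximate IE_3 values (kJ/mol): Be 14849, N 4578, Si 3232, B 3660.
Overall IE_3 order: Si < B < N < Be.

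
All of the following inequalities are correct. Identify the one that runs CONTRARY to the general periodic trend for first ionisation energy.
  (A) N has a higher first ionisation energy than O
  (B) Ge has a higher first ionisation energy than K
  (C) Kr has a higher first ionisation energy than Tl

(A)

The general trend: first ionisation energy increases across a period and decreases down a group.
(A) N (period 2, group 15) vs O (period 2, group 16): the stated order contradicts the simple trend.
(B) Ge (period 4, group 14) vs K (period 4, group 1): the stated order agrees with the simple trend.
(C) Kr (period 4, group 18) vs Tl (period 6, group 13): the stated order agrees with the simple trend.
The exception is (A): pairing an electron in O's 2p⁴ costs repulsion energy, so O ionizes more easily than half-filled N (2p³).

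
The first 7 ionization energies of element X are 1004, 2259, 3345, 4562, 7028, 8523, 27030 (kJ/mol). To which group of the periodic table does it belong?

Look for the largest jump between consecutive ionization energies: IE7/IE6 ≈ 3.2, far larger than any earlier ratio.
That jump marks the point where a core electron is being removed. So the atom has 6 valence electrons.
A main-group element with 6 valence electrons is in group 16.

Group 16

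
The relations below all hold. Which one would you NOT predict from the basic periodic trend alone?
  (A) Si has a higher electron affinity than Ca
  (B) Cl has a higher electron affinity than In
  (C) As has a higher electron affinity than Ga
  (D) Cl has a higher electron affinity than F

The general trend: electron affinity increases across a period and decreases down a group.
(A) Si (period 3, group 14) vs Ca (period 4, group 2): the stated order agrees with the simple trend.
(B) Cl (period 3, group 17) vs In (period 5, group 13): the stated order agrees with the simple trend.
(C) As (period 4, group 15) vs Ga (period 4, group 13): the stated order agrees with the simple trend.
(D) Cl (period 3, group 17) vs F (period 2, group 17): the stated order contradicts the simple trend.
The exception is (D): F's small 2p subshell makes the incoming electron feel strong e⁻–e⁻ repulsion, so Cl actually releases more energy on gaining an electron.

(D)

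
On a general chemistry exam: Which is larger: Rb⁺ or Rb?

Rb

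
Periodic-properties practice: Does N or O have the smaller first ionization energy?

Removing the outermost electron gets harder across a period and easier down a group.
All lie in period 2; the across-period trend (first ionization energy increases left to right) applies, with the exception below.
Note the exception: N has a higher first ionization energy than O, contrary to the simple trend — pairing an electron in O's 2p⁴ costs repulsion energy, so O ionizes more easily than half-filled N (2p³).
Approximate values (kJ/mol): N 1402, O 1314.
So O has the smaller first ionization energy (O < N).

O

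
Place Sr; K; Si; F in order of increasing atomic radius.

F, Si, Sr, K

F is in period 2, group 17; Si is in period 3, group 14; K is in period 4, group 1; Sr is in period 5, group 2.
Moving right in a period, electrons are added to the same shell under a stronger nuclear pull, so atoms get smaller; moving down, a new shell is opened and atoms get larger.
These span different periods and groups, so the two trends combine.
Si > F: relative to F, both the across-period and down-group shifts push Si's atomic radius up.
Sr > Si: relative to Si, both the across-period and down-group shifts push Sr's atomic radius up.
K > Sr: period and group pull opposite ways; the across-period shift dominates (196 vs 185 pm).
Tabulated atomic radius (pm): F 64, Si 116, K 196, Sr 185.
So from smallest to largest: F < Si < Sr < K.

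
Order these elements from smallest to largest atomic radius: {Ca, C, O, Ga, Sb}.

C is in period 2, group 14; O is in period 2, group 16; Ca is in period 4, group 2; Ga is in period 4, group 13; Sb is in period 5, group 15.
Across a period the added protons contract the valence shell; down a group each new principal shell makes the atom larger.
Neither a single period nor a single group — weigh both effects.
C > O: C lies to the left of O in period 2, so the across-period effect alone puts C larger.
Ga > C: relative to C, both the across-period and down-group shifts push Ga's atomic radius up.
Sb > Ga: the two effects oppose for this pair; the down-group effect wins (140 vs 124 pm).
Ca > Sb: period and group pull opposite ways; the across-period shift dominates (171 vs 140 pm).
Tabulated atomic radius (pm): C 75, O 63, Ca 171, Ga 124, Sb 140.
So from smallest to largest: O < C < Ga < Sb < Ca.

O < C < Ga < Sb < Ca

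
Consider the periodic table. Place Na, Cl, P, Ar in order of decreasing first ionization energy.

Removing the outermost electron gets harder across a period and easier down a group.
All lie in period 3, so first ionization energy increases left to right.
So from highest to lowest: Ar > Cl > P > Na.

Ar, Cl, P, Na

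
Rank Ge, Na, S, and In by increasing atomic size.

S < Ge < In < Na

Na is in period 3, group 1; S is in period 3, group 16; Ge is in period 4, group 14; In is in period 5, group 13.
Radius decreases left→right (rising Z_eff, same n) and increases top→bottom (higher n).
Here both period and group differ, so the two effects have to be weighed against each other.
Ge > S: both effects reinforce here, so Ge is clearly the larger of the two.
In > Ge: relative to Ge, both the across-period and down-group shifts push In's atomic radius up.
Na > In: the two effects oppose for this pair; the across-period effect wins (155 vs 142 pm).
For reference (pm): Na 155, S 103, Ge 121, In 142.
So from smallest to largest: S < Ge < In < Na.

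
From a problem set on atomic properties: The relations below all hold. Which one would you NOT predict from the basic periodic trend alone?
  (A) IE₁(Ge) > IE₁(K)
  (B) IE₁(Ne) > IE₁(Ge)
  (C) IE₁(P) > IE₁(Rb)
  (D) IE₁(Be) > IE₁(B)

(D)

The general trend: IE₁ increases across a period and decreases down a group.
(A) Ge (period 4, group 14) vs K (period 4, group 1): the stated order agrees with the simple trend.
(B) Ne (period 2, group 18) vs Ge (period 4, group 14): the stated order agrees with the simple trend.
(C) P (period 3, group 15) vs Rb (period 5, group 1): the stated order agrees with the simple trend.
(D) Be (period 2, group 2) vs B (period 2, group 13): the stated order contradicts the simple trend.
The exception is (D): removing B's lone 2p electron is easier than breaking Be's filled 2s².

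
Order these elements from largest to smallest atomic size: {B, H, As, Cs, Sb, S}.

H is in period 1, group 1; B is in period 2, group 13; S is in period 3, group 16; As is in period 4, group 15; Sb is in period 5, group 15; Cs is in period 6, group 1.
Radius decreases left→right (rising Z_eff, same n) and increases top→bottom (higher n).
Here both period and group differ, so the two effects have to be weighed against each other.
B > H: the two effects oppose for this pair; the down-group effect wins (85 vs 32 pm).
S > B: period and group pull opposite ways; the down-group shift dominates (103 vs 85 pm).
As > S: both effects reinforce here, so As is clearly the larger of the two.
Sb > As: Sb sits below As in group 15, so the down-group effect alone puts Sb larger.
Cs > Sb: both effects reinforce here, so Cs is clearly the larger of the two.
Approximate values (pm): H 32, B 85, S 103, As 121, Sb 140, Cs 232.
So from largest to smallest: Cs > Sb > As > S > B > H.

Cs > Sb > As > S > B > H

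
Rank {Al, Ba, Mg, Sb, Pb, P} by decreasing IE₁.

P > Sb > Mg > Pb > Al > Ba

Mg is in period 3, group 2; Al is in period 3, group 13; P is in period 3, group 15; Sb is in period 5, group 15; Ba is in period 6, group 2; Pb is in period 6, group 14.
Removing the outermost electron gets harder across a period and easier down a group.
Here both period and group differ, so the two effects have to be weighed against each other.
Al > Ba: both effects reinforce here, so Al is clearly the higher of the two.
Pb > Al: period and group pull opposite ways; the across-period shift dominates (716 vs 578 kJ/mol).
Mg > Pb: period and group pull opposite ways; the down-group shift dominates (738 vs 716 kJ/mol).
Sb > Mg: the two effects oppose for this pair; the across-period effect wins (831 vs 738 kJ/mol).
P > Sb: P sits above Sb in group 15, so the down-group effect alone puts P higher.
Note the exception: Mg has a higher first ionization energy than Al, contrary to the simple trend — Al's single 3p electron is easier to remove than one from Mg's filled 3s².
Tabulated first ionization energy (kJ/mol): Mg 738, Al 578, P 1012, Sb 831, Ba 503, Pb 716.
So from highest to lowest: P > Sb > Mg > Pb > Al > Ba.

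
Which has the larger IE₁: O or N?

N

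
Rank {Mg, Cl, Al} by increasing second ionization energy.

Consider each +1 ion: Mg⁺ still has 1 valence electron; Cl⁺ still has 6 valence electrons; Al⁺ still has 2 valence electrons.
All are still removing valence electrons, so compare the +1 ions as you would atoms: IE_2 generally rises across a period (higher Z_eff) and falls down a group (larger shell), subject to the usual subshell exceptions.
Valence configurations: Mg⁺ [Ne]3s¹, Cl⁺ [Ne]3s²3p⁴, Al⁺ [Ne]3s².
Tabulated IE_2 (kJ/mol): Mg 1451, Cl 2298, Al 1817.
Overall IE_2 order: Mg < Al < Cl.

Mg < Al < Cl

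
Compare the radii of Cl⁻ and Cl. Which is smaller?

Cl

Forming Cl⁻ adds 1 electron to Cl. More electron–electron repulsion in the same shell, with unchanged nuclear charge, lets the cloud expand.
An anion is larger than its parent atom: Cl⁻ > Cl.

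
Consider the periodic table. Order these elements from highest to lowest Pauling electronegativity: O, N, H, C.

H is in period 1, group 1; C is in period 2, group 14; N is in period 2, group 15; O is in period 2, group 16.
Smaller atoms with higher effective nuclear charge are more electronegative.
Neither a single period nor a single group — weigh both effects.
C > H: the two effects oppose for this pair; the across-period effect wins (2.55 vs 2.20).
N > C: N lies to the right of C in period 2, so the across-period effect alone puts N higher.
O > N: O lies to the right of N in period 2, so the across-period effect alone puts O higher.
Tabulated electronegativity (Pauling): H 2.20, C 2.55, N 3.04, O 3.44.
So from highest to lowest: O > N > C > H.

O > N > C > H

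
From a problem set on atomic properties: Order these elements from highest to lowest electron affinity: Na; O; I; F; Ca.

O is in period 2, group 16; F is in period 2, group 17; Na is in period 3, group 1; Ca is in period 4, group 2; I is in period 5, group 17.
Atoms with high Z_eff and room in the valence shell (especially the halogens) have the most exothermic electron affinities.
These span different periods and groups, so the two trends combine.
Na > Ca: period and group pull opposite ways; the down-group shift dominates (53 vs 2 kJ/mol).
O > Na: relative to Na, both the across-period and down-group shifts push O's electron affinity up.
I > O: the two effects oppose for this pair; the across-period effect wins (295 vs 141 kJ/mol).
F > I: they share group 17; the group trend gives F the larger value.
Tabulated electron affinity (kJ/mol): O 141, F 328, Na 53, Ca 2, I 295.
So from highest to lowest: F > I > O > Na > Ca.

F, I, O, Na, Ca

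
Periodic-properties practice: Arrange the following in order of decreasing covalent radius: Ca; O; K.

K > Ca > O

O is in period 2, group 16; K is in period 4, group 1; Ca is in period 4, group 2.
Moving right in a period, electrons are added to the same shell under a stronger nuclear pull, so atoms get smaller; moving down, a new shell is opened and atoms get larger.
These span different periods and groups, so the two trends combine.
Ca > O: relative to O, both the across-period and down-group shifts push Ca's atomic radius up.
K > Ca: both are in period 4; the period trend gives K the larger value.
Tabulated atomic radius (pm): O 63, K 196, Ca 171.
So from largest to smallest: K > Ca > O.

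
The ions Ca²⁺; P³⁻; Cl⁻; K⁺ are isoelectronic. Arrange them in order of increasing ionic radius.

All of these have 18 electrons, so size is governed by nuclear charge alone: the more protons, the stronger the pull on the same electron cloud, and the smaller the ion.
Nuclear charges: Ca²⁺ (Z=20), K⁺ (Z=19), Cl⁻ (Z=17), P³⁻ (Z=15).
Smallest to largest: Ca²⁺ < K⁺ < Cl⁻ < P³⁻.

Ca²⁺ < K⁺ < Cl⁻ < P³⁻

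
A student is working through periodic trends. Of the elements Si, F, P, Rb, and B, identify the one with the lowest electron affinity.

B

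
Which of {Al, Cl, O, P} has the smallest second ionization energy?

Al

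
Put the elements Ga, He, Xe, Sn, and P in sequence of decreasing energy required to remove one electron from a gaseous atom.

First ionization energy rises across a period (greater Z_eff holds electrons more tightly) and falls down a group (valence electrons are farther from the nucleus).
These span different periods and groups, so the two trends combine.
Sn > Ga: the two effects oppose for this pair; the across-period effect wins (709 vs 579 kJ/mol).
P > Sn: both effects reinforce here, so P is clearly the higher of the two.
Xe > P: period and group pull opposite ways; the across-period shift dominates (1170 vs 1012 kJ/mol).
He > Xe: they share group 18; the group trend gives He the larger value.
Tabulated first ionization energy (kJ/mol): He 2372, P 1012, Ga 579, Sn 709, Xe 1170.
So from highest to lowest: He > Xe > P > Sn > Ga.

He, Xe, P, Sn, Ga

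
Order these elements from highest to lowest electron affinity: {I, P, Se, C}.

C is in period 2, group 14; P is in period 3, group 15; Se is in period 4, group 16; I is in period 5, group 17.
Electron affinity generally becomes more exothermic across a period toward the halogens and less exothermic down a group.
These sit on a diagonal, where the across-period and down-group effects partly cancel.
C > P: the two effects oppose for this pair; the down-group effect wins (122 vs 72 kJ/mol).
Se > C: period and group pull opposite ways; the across-period shift dominates (195 vs 122 kJ/mol).
I > Se: period and group pull opposite ways; the across-period shift dominates (295 vs 195 kJ/mol).
Approximate values (kJ/mol): C 122, P 72, Se 195, I 295.
So from highest to lowest: I > Se > C > P.

I > Se > C > P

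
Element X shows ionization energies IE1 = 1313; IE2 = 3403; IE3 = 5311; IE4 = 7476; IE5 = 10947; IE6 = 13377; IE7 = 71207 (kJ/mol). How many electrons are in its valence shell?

Look for the largest jump between consecutive ionization energies: IE7/IE6 ≈ 5.3, far larger than any earlier ratio.
That jump marks the point where a core electron is being removed. So the atom has 6 valence electrons.

6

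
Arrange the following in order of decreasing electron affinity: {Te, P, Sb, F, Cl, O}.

Cl > F > Te > O > Sb > P

O is in period 2, group 16; F is in period 2, group 17; P is in period 3, group 15; Cl is in period 3, group 17; Sb is in period 5, group 15; Te is in period 5, group 16.
Electron affinity generally becomes more exothermic across a period toward the halogens and less exothermic down a group.
Here both period and group differ, so the two effects have to be weighed against each other.
Sb > P: this pair runs against the simple trend — see the exception note.
O > Sb: both effects reinforce here, so O is clearly the higher of the two.
Te > O: this pair runs against the simple trend — see the exception note.
F > Te: relative to Te, both the across-period and down-group shifts push F's electron affinity up.
Cl > F: this pair runs against the simple trend — see the exception note.
Note the exception: Sb has a higher electron affinity than P, contrary to the simple trend — both are half-filled np³, but the pairing/repulsion penalty for the added electron shrinks as the p orbitals become larger and more diffuse down the group, and for Sb that outweighs the weaker nuclear attraction.
Note the exception: Te has a higher electron affinity than O, contrary to the simple trend — O's compact 2p subshell gives strong electron–electron repulsion on the added electron.
Note the exception: Cl has a higher electron affinity than F, contrary to the simple trend — F's small 2p subshell makes the incoming electron feel strong e⁻–e⁻ repulsion, so Cl actually releases more energy on gaining an electron.
Tabulated electron affinity (kJ/mol): O 141, F 328, P 72, Cl 349, Sb 103, Te 190.
So from highest to lowest: Cl > F > Te > O > Sb > P.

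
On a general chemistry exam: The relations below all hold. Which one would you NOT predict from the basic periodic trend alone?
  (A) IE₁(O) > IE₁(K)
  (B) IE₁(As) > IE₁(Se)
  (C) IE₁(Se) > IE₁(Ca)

(B)

The general trend: first ionization energy increases across a period and decreases down a group.
(A) O (period 2, group 16) vs K (period 4, group 1): the stated order agrees with the simple trend.
(B) As (period 4, group 15) vs Se (period 4, group 16): the stated order contradicts the simple trend.
(C) Se (period 4, group 16) vs Ca (period 4, group 2): the stated order agrees with the simple trend.
The exception is (B): Se (4p⁴) ionizes more easily than half-filled As (4p³).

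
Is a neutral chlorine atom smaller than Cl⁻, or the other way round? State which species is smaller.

Cl

Forming Cl⁻ adds 1 electron to Cl. More electron–electron repulsion in the same shell, with unchanged nuclear charge, lets the cloud expand.
An anion is larger than its parent atom: Cl⁻ > Cl.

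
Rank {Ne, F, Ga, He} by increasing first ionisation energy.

Ga < F < Ne < He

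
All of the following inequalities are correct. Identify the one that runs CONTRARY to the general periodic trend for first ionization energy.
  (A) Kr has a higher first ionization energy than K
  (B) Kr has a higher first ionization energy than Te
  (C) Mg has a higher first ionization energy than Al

The general trend: first ionization energy increases across a period and decreases down a group.
(A) Kr (period 4, group 18) vs K (period 4, group 1): the stated order agrees with the simple trend.
(B) Kr (period 4, group 18) vs Te (period 5, group 16): the stated order agrees with the simple trend.
(C) Mg (period 3, group 2) vs Al (period 3, group 13): the stated order contradicts the simple trend.
The exception is (C): Al's single 3p electron is easier to remove than one from Mg's filled 3s².

(C)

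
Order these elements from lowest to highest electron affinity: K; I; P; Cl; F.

K, P, I, F, Cl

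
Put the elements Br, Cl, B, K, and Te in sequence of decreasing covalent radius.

B is in period 2, group 13; Cl is in period 3, group 17; K is in period 4, group 1; Br is in period 4, group 17; Te is in period 5, group 16.
Atomic radius shrinks across a period as nuclear charge pulls the same shell inward, and grows down a group as new shells are added.
Here both period and group differ, so the two effects have to be weighed against each other.
Cl > B: the two effects oppose for this pair; the down-group effect wins (99 vs 85 pm).
Br > Cl: Br sits below Cl in group 17, so the down-group effect alone puts Br larger.
Te > Br: both effects reinforce here, so Te is clearly the larger of the two.
K > Te: the two effects oppose for this pair; the across-period effect wins (196 vs 136 pm).
Tabulated atomic radius (pm): B 85, Cl 99, K 196, Br 114, Te 136.
So from largest to smallest: K > Te > Br > Cl > B.

K > Te > Br > Cl > B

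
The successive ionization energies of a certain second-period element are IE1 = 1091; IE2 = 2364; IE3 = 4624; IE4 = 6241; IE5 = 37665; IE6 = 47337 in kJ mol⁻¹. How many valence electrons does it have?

4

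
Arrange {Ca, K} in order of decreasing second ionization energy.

The second ionization energy removes an electron from the +1 ion. For each element: Ca⁺ still has 1 valence electron; K⁺ is the bare [Ar] core.
Core electrons are held far more tightly than valence electrons, so K tops the IE_2 order.
The numbers (kJ/mol): Ca 1145, K 3052.
Overall IE_2 order: Ca < K.

K, Ca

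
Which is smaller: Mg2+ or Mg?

Mg2+

Forming Mg2+ removes 2 electrons from Mg. Fewer electrons for the same nuclear charge means less shielding and a higher Z_eff on the remaining electrons, and for main-group metals the entire outer shell is lost.
A cation is smaller than its parent atom: Mg2+ < Mg.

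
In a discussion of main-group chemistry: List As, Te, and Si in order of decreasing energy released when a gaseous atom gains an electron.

Si is in period 3, group 14; As is in period 4, group 15; Te is in period 5, group 16.
Electron affinity generally becomes more exothermic across a period toward the halogens and less exothermic down a group.
A diagonal step moves right (one effect) and down (the opposite effect) at once.
Si > As: the two effects oppose for this pair; the down-group effect wins (134 vs 78 kJ/mol).
Te > Si: period and group pull opposite ways; the across-period shift dominates (190 vs 134 kJ/mol).
Tabulated electron affinity (kJ/mol): Si 134, As 78, Te 190.
So from highest to lowest: Te > Si > As.

Te > Si > As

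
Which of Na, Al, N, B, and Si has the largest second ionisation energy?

Consider each +1 ion: Na⁺ is the bare [Ne] core; Al⁺ still has 2 valence electrons; N⁺ still has 4 valence electrons; B⁺ still has 2 valence electrons; Si⁺ still has 3 valence electrons.
Breaking into a closed-shell core is much more expensive than removing a leftover valence electron — Na has the largest IE_2 here.
Valence configurations: Al⁺ [Ne]3s², N⁺ [He]2s²2p², B⁺ [He]2s², Si⁺ [Ne]3s²3p¹.
Si⁺ loses a lone 3p electron whereas Al⁺ must break into a filled 3s² pair, so IE_2(Al) > IE_2(Si) even though Si has the higher nuclear charge.
The numbers (kJ/mol): Na 4562, Al 1817, N 2856, B 2427, Si 1577.
So the second ionization energies run Si < Al < B < N < Na.

Na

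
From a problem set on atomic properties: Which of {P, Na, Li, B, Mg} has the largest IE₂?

IE_2 is the cost of taking one more electron from the +1 cation: P⁺ still has 4 valence electrons; Na⁺ is the bare [Ne] core; Li⁺ is the bare [He] core; B⁺ still has 2 valence electrons; Mg⁺ still has 1 valence electron.
Core electrons are held far more tightly than valence electrons, so Na and Li top the IE_2 order.
Valence configurations: P⁺ [Ne]3s²3p², B⁺ [He]2s², Mg⁺ [Ne]3s¹.
Tabulated IE_2 (kJ/mol): P 1907, Na 4562, Li 7298, B 2427, Mg 1451.
Overall IE_2 order: Mg < P < B < Na < Li.

Li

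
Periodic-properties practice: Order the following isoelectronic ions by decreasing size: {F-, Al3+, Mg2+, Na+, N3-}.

All of these have 10 electrons, so size is governed by nuclear charge alone: the more protons, the stronger the pull on the same electron cloud, and the smaller the ion.
Nuclear charges: Al3+ (Z=13), Mg2+ (Z=12), Na+ (Z=11), F- (Z=9), N3- (Z=7).
Largest to smallest: N3- > F- > Na+ > Mg2+ > Al3+.

N3- > F- > Na+ > Mg2+ > Al3+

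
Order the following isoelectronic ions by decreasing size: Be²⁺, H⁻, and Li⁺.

H⁻ > Li⁺ > Be²⁺

All of these have 2 electrons, so size is governed by nuclear charge alone: the more protons, the stronger the pull on the same electron cloud, and the smaller the ion.
Nuclear charges: Be²⁺ (Z=4), Li⁺ (Z=3), H⁻ (Z=1).
Largest to smallest: H⁻ > Li⁺ > Be²⁺.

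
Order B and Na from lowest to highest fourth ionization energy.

Na < B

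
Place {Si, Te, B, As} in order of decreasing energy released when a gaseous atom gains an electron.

B is in period 2, group 13; Si is in period 3, group 14; As is in period 4, group 15; Te is in period 5, group 16.
Electron affinity generally becomes more exothermic across a period toward the halogens and less exothermic down a group.
A diagonal step moves right (one effect) and down (the opposite effect) at once.
As > B: the two effects oppose for this pair; the across-period effect wins (78 vs 27 kJ/mol).
Si > As: the two effects oppose for this pair; the down-group effect wins (134 vs 78 kJ/mol).
Te > Si: the two effects oppose for this pair; the across-period effect wins (190 vs 134 kJ/mol).
For reference (kJ/mol): B 27, Si 134, As 78, Te 190.
So from highest to lowest: Te > Si > As > B.

Te, Si, As, B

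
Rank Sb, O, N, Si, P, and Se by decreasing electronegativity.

O > N > Se > P > Sb > Si

N is in period 2, group 15; O is in period 2, group 16; Si is in period 3, group 14; P is in period 3, group 15; Se is in period 4, group 16; Sb is in period 5, group 15.
Electronegativity increases across a period and decreases down a group, tracking effective nuclear charge and atomic size.
Neither a single period nor a single group — weigh both effects.
Sb > Si: the two effects oppose for this pair; the across-period effect wins (2.05 vs 1.90).
P > Sb: P sits above Sb in group 15, so the down-group effect alone puts P higher.
Se > P: the two effects oppose for this pair; the across-period effect wins (2.55 vs 2.19).
N > Se: the two effects oppose for this pair; the down-group effect wins (3.04 vs 2.55).
O > N: O lies to the right of N in period 2, so the across-period effect alone puts O higher.
For reference (Pauling): N 3.04, O 3.44, Si 1.90, P 2.19, Se 2.55, Sb 2.05.
So from highest to lowest: O > N > Se > P > Sb > Si.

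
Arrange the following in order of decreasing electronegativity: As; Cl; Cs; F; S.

F > Cl > S > As > Cs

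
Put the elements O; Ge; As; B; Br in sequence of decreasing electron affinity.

B is in period 2, group 13; O is in period 2, group 16; Ge is in period 4, group 14; As is in period 4, group 15; Br is in period 4, group 17.
Electron affinity generally becomes more exothermic across a period toward the halogens and less exothermic down a group.
These span different periods and groups, so the two trends combine.
As > B: period and group pull opposite ways; the across-period shift dominates (78 vs 27 kJ/mol).
Ge > As: this pair runs against the simple trend — see the exception note.
O > Ge: relative to Ge, both the across-period and down-group shifts push O's electron affinity up.
Br > O: the two effects oppose for this pair; the across-period effect wins (325 vs 141 kJ/mol).
Note the exception: Ge has a higher electron affinity than As, contrary to the simple trend — adding an electron to As's half-filled 4p³ is unfavourable, so Ge (4p²) has the more exothermic EA.
Approximate values (kJ/mol): B 27, O 141, Ge 119, As 78, Br 325.
So from highest to lowest: Br > O > Ge > As > B.

Br > O > Ge > As > B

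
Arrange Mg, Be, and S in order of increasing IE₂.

IE_2 is the cost of taking one more electron from the +1 cation: Mg⁺ still has 1 valence electron; Be⁺ still has 1 valence electron; S⁺ still has 5 valence electrons.
All are still removing valence electrons, so compare the +1 ions as you would atoms: IE_2 generally rises across a period (higher Z_eff) and falls down a group (larger shell), subject to the usual subshell exceptions.
Valence configurations: Mg⁺ [Ne]3s¹, Be⁺ [He]2s¹, S⁺ [Ne]3s²3p³.
Tabulated IE_2 (kJ/mol): Mg 1451, Be 1757, S 2252.
Hence IE_2: Mg < Be < S.

Mg < Be < S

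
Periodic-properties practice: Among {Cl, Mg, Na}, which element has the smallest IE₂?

IE_2 is the cost of taking one more electron from the +1 cation: Cl⁺ still has 6 valence electrons; Mg⁺ still has 1 valence electron; Na⁺ is the bare [Ne] core.
Breaking into a closed-shell core is much more expensive than removing a leftover valence electron — Na has the largest IE_2 here.
Valence configurations: Cl⁺ [Ne]3s²3p⁴, Mg⁺ [Ne]3s¹.
The numbers (kJ/mol): Cl 2298, Mg 1451, Na 4562.
Overall IE_2 order: Mg < Cl < Na.

Mg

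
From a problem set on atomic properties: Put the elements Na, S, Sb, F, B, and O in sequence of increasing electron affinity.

B < Na < Sb < O < S < F

B is in period 2, group 13; O is in period 2, group 16; F is in period 2, group 17; Na is in period 3, group 1; S is in period 3, group 16; Sb is in period 5, group 15.
Adding an electron releases more energy for atoms nearer the top right (short of the noble gases).
These span different periods and groups, so the two trends combine.
Na > B: this pair runs against the simple trend — see the exception note.
Sb > Na: period and group pull opposite ways; the across-period shift dominates (103 vs 53 kJ/mol).
O > Sb: both effects reinforce here, so O is clearly the higher of the two.
S > O: this pair runs against the simple trend — see the exception note.
F > S: both effects reinforce here, so F is clearly the higher of the two.
Note the exception: Na has a higher electron affinity than B, contrary to the simple trend — B's ns²np¹ configuration gives only a small electron affinity — the sparsely filled np subshell binds an added electron weakly.
Note the exception: S has a higher electron affinity than O, contrary to the simple trend — the compact 2p subshell of O repels the added electron more than S's larger 3p does.
For reference (kJ/mol): B 27, O 141, F 328, Na 53, S 200, Sb 103.
So from lowest to highest: B < Na < Sb < O < S < F.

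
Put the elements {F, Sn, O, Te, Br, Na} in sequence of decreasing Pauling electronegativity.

F > O > Br > Te > Sn > Na

Atoms toward the upper right of the periodic table pull bonding electrons most strongly.
These span different periods and groups, so the two trends combine.
Sn > Na: the two effects oppose for this pair; the across-period effect wins (1.96 vs 0.93).
Te > Sn: Te lies to the right of Sn in period 5, so the across-period effect alone puts Te higher.
Br > Te: relative to Te, both the across-period and down-group shifts push Br's electronegativity up.
O > Br: period and group pull opposite ways; the down-group shift dominates (3.44 vs 2.96).
F > O: both are in period 2; the period trend gives F the larger value.
For reference (Pauling): O 3.44, F 3.98, Na 0.93, Br 2.96, Sn 1.96, Te 2.10.
So from highest to lowest: F > O > Br > Te > Sn > Na.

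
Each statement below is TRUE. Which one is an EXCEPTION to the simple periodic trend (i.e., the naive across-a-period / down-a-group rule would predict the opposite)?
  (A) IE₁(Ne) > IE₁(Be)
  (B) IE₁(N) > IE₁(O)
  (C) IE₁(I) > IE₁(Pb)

The general trend: first ionization energy increases across a period and decreases down a group.
(A) Ne (period 2, group 18) vs Be (period 2, group 2): the stated order agrees with the simple trend.
(B) N (period 2, group 15) vs O (period 2, group 16): the stated order contradicts the simple trend.
(C) I (period 5, group 17) vs Pb (period 6, group 14): the stated order agrees with the simple trend.
The exception is (B): pairing an electron in O's 2p⁴ costs repulsion energy, so O ionizes more easily than half-filled N (2p³).

(B)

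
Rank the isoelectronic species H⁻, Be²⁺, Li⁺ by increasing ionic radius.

All of these have 2 electrons, so size is governed by nuclear charge alone: the more protons, the stronger the pull on the same electron cloud, and the smaller the ion.
Nuclear charges: Be²⁺ (Z=4), Li⁺ (Z=3), H⁻ (Z=1).
Smallest to largest: Be²⁺ < Li⁺ < H⁻.

Be²⁺, Li⁺, H⁻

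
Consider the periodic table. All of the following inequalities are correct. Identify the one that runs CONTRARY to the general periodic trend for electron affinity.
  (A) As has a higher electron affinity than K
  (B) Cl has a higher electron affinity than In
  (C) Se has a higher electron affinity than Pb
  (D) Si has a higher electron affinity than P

(D)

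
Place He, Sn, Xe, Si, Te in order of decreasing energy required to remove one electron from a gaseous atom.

He > Xe > Te > Si > Sn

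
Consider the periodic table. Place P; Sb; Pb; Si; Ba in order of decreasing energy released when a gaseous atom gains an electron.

Si is in period 3, group 14; P is in period 3, group 15; Sb is in period 5, group 15; Ba is in period 6, group 2; Pb is in period 6, group 14.
EA tends to increase across a period and decrease down a group, though the pattern is less regular than for IE or radius.
These span different periods and groups, so the two trends combine.
Pb > Ba: Pb lies to the right of Ba in period 6, so the across-period effect alone puts Pb higher.
P > Pb: relative to Pb, both the across-period and down-group shifts push P's electron affinity up.
Sb > P: this pair runs against the simple trend — see the exception note.
Si > Sb: the two effects oppose for this pair; the down-group effect wins (134 vs 103 kJ/mol).
Note the exception: Sb has a higher electron affinity than P, contrary to the simple trend — both are half-filled np³, but the pairing/repulsion penalty for the added electron shrinks as the p orbitals become larger and more diffuse down the group, and for Sb that outweighs the weaker nuclear attraction.
Note the exception: Si has a higher electron affinity than P, contrary to the simple trend — adding an electron to P's half-filled 3p³ is unfavourable, so Si (3p²) has the more exothermic EA.
Tabulated electron affinity (kJ/mol): Si 134, P 72, Sb 103, Ba 14, Pb 35.
So from highest to lowest: Si > Sb > P > Pb > Ba.

Si > Sb > P > Pb > Ba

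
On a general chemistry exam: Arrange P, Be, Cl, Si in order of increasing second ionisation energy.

The second ionization energy removes an electron from the +1 ion. For each element: P⁺ still has 4 valence electrons; Be⁺ still has 1 valence electron; Cl⁺ still has 6 valence electrons; Si⁺ still has 3 valence electrons.
All are still removing valence electrons, so compare the +1 ions as you would atoms: IE_2 generally rises across a period (higher Z_eff) and falls down a group (larger shell), subject to the usual subshell exceptions.
Valence configurations: P⁺ [Ne]3s²3p², Be⁺ [He]2s¹, Cl⁺ [Ne]3s²3p⁴, Si⁺ [Ne]3s²3p¹.
Tabulated IE_2 (kJ/mol): P 1907, Be 1757, Cl 2298, Si 1577.
Putting it together, IE_2: Si < Be < P < Cl.

Si, Be, P, Cl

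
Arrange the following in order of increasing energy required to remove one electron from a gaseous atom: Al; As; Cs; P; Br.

Al is in period 3, group 13; P is in period 3, group 15; As is in period 4, group 15; Br is in period 4, group 17; Cs is in period 6, group 1.
IE₁ increases left→right with effective nuclear charge and decreases top→bottom as the valence shell moves farther out.
Neither a single period nor a single group — weigh both effects.
Al > Cs: both effects reinforce here, so Al is clearly the higher of the two.
As > Al: period and group pull opposite ways; the across-period shift dominates (947 vs 578 kJ/mol).
P > As: P sits above As in group 15, so the down-group effect alone puts P higher.
Br > P: period and group pull opposite ways; the across-period shift dominates (1140 vs 1012 kJ/mol).
Approximate values (kJ/mol): Al 578, P 1012, As 947, Br 1140, Cs 376.
So from lowest to highest: Cs < Al < As < P < Br.

Cs, Al, As, P, Br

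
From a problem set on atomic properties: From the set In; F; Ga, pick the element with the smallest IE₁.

In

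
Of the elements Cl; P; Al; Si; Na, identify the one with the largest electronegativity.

Na is in period 3, group 1; Al is in period 3, group 13; Si is in period 3, group 14; P is in period 3, group 15; Cl is in period 3, group 17.
EN rises left→right (higher Z_eff, smaller atoms) and falls top→bottom (larger, more shielded atoms).
All lie in period 3, so electronegativity increases left to right.
The largest electronegativity among these belongs to Cl.

Cl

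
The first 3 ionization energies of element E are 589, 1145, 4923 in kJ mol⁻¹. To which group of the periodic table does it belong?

Group 2

Look for the largest jump between consecutive ionization energies: IE3/IE2 ≈ 4.3, far larger than any earlier ratio.
That jump marks the point where a core electron is being removed. So the atom has 2 valence electrons.
A main-group element with 2 valence electrons is in group 2.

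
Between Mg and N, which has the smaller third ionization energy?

The third ionization energy removes an electron from the +2 ion. For each element: Mg²⁺ is the bare [Ne] core; N²⁺ still has 3 valence electrons.
Pulling an electron out of a noble-gas core costs far more than removing a remaining valence electron, so Mg sits at the high end of IE_3.
The numbers (kJ/mol): Mg 7733, N 4578.
Putting it together, IE_3: N < Mg.

N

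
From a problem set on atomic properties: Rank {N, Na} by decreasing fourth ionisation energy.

Na > N

IE_4 is the cost of taking one more electron from the +3 cation: N³⁺ still has 2 valence electrons; Na³⁺ is already 2 electrons into the core.
Core electrons are held far more tightly than valence electrons, so Na tops the IE_4 order.
The numbers (kJ/mol): N 7475, Na 9543.
Overall IE_4 order: N < Na.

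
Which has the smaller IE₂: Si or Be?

Si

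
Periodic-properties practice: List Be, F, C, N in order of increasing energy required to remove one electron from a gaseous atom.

Be is in period 2, group 2; C is in period 2, group 14; N is in period 2, group 15; F is in period 2, group 17.
First ionization energy rises across a period (greater Z_eff holds electrons more tightly) and falls down a group (valence electrons are farther from the nucleus).
All lie in period 2, so first ionization energy increases left to right.
So from lowest to highest: Be < C < N < F.

Be, C, N, F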